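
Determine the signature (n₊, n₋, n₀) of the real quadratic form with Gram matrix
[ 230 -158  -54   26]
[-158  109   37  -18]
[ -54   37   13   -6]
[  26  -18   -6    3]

Answer: (3, 0, 1)

Derivation:
step 0: pivot 230 → sign +
step 1: pivot 53/115 → sign +
step 2: pivot 16/53 → sign +
step 3: row/col 3 already zero → sign 0
signature = (3, 0, 1)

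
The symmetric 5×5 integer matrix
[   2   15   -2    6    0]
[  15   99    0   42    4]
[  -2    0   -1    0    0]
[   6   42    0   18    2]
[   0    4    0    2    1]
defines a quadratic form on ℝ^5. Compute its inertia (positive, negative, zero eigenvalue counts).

step 0: pivot 2 → sign +
step 1: pivot -27/2 → sign −
step 2: pivot 41/3 → sign +
step 3: pivot 6/41 → sign +
step 4: pivot 1/3 → sign +
signature = (4, 1, 0)

Answer: (4, 1, 0)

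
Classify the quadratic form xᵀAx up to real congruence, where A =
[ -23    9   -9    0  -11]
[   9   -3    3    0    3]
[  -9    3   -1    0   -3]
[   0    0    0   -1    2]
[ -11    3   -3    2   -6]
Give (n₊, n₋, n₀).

Answer: (2, 2, 1)

Derivation:
step 0: pivot -23 → sign −
step 1: pivot 12/23 → sign +
step 2: pivot 2 → sign +
step 3: pivot -1 → sign −
step 4: row/col 4 already zero → sign 0
signature = (2, 2, 1)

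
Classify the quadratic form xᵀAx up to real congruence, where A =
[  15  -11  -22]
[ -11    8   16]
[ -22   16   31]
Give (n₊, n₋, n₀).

Answer: (1, 2, 0)

Derivation:
step 0: pivot 15 → sign +
step 1: pivot -1/15 → sign −
step 2: pivot -1 → sign −
signature = (1, 2, 0)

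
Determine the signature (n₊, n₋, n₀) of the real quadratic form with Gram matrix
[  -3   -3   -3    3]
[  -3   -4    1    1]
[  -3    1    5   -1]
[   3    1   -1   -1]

step 0: pivot -3 → sign −
step 1: pivot -1 → sign −
step 2: pivot 24 → sign +
step 3: row/col 3 already zero → sign 0
signature = (1, 2, 1)

Answer: (1, 2, 1)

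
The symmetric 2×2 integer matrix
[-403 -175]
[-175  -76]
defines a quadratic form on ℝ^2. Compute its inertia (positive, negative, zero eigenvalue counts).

Answer: (0, 2, 0)

Derivation:
step 0: pivot -403 → sign −
step 1: pivot -3/403 → sign −
signature = (0, 2, 0)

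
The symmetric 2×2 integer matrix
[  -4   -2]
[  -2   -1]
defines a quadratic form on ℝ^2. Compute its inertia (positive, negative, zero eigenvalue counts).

Answer: (0, 1, 1)

Derivation:
step 0: pivot -4 → sign −
step 1: row/col 1 already zero → sign 0
signature = (0, 1, 1)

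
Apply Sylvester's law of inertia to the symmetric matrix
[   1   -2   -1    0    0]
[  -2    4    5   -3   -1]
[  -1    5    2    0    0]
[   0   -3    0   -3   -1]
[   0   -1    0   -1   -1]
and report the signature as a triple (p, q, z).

Answer: (2, 3, 0)

Derivation:
step 0: pivot 1 → sign +
step 1: pivot 1 → sign +
step 2: pivot -9 → sign −
step 3: pivot -2 → sign −
step 4: pivot -2/3 → sign −
signature = (2, 3, 0)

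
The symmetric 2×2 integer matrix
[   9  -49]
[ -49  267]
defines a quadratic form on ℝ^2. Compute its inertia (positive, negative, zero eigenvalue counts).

Answer: (2, 0, 0)

Derivation:
step 0: pivot 9 → sign +
step 1: pivot 2/9 → sign +
signature = (2, 0, 0)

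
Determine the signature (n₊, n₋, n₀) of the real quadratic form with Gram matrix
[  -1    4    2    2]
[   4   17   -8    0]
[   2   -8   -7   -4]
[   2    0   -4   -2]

step 0: pivot -1 → sign −
step 1: pivot 33 → sign +
step 2: pivot -3 → sign −
step 3: pivot 2/33 → sign +
signature = (2, 2, 0)

Answer: (2, 2, 0)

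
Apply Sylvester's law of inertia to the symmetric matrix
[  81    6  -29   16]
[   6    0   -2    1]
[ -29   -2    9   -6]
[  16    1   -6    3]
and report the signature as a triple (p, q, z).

Answer: (1, 2, 1)

Derivation:
step 0: pivot 81 → sign +
step 1: pivot -4/9 → sign −
step 2: pivot -4/3 → sign −
step 3: row/col 3 already zero → sign 0
signature = (1, 2, 1)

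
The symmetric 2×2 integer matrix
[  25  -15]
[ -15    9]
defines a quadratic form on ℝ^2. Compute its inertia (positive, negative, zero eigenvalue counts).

step 0: pivot 25 → sign +
step 1: row/col 1 already zero → sign 0
signature = (1, 0, 1)

Answer: (1, 0, 1)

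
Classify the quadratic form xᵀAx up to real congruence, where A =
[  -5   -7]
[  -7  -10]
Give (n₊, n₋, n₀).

step 0: pivot -5 → sign −
step 1: pivot -1/5 → sign −
signature = (0, 2, 0)

Answer: (0, 2, 0)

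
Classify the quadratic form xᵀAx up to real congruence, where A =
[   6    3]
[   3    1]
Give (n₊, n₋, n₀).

Answer: (1, 1, 0)

Derivation:
step 0: pivot 6 → sign +
step 1: pivot -1/2 → sign −
signature = (1, 1, 0)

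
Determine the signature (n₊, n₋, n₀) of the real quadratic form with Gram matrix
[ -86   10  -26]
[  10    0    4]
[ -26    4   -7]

Answer: (2, 1, 0)

Derivation:
step 0: pivot -86 → sign −
step 1: pivot 50/43 → sign +
step 2: pivot 1/25 → sign +
signature = (2, 1, 0)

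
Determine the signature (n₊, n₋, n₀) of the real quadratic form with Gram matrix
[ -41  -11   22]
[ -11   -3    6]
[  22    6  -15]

step 0: pivot -41 → sign −
step 1: pivot -2/41 → sign −
step 2: pivot -3 → sign −
signature = (0, 3, 0)

Answer: (0, 3, 0)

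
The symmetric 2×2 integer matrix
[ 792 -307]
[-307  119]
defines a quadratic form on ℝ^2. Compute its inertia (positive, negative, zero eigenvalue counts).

step 0: pivot 792 → sign +
step 1: pivot -1/792 → sign −
signature = (1, 1, 0)

Answer: (1, 1, 0)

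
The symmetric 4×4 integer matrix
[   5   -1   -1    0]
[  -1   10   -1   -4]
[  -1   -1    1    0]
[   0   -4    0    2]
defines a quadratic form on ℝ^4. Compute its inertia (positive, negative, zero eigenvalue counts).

step 0: pivot 5 → sign +
step 1: pivot 49/5 → sign +
step 2: pivot 32/49 → sign +
step 3: row/col 3 already zero → sign 0
signature = (3, 0, 1)

Answer: (3, 0, 1)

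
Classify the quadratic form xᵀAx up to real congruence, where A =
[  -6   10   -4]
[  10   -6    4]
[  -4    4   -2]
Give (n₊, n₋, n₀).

Answer: (1, 1, 1)

Derivation:
step 0: pivot -6 → sign −
step 1: pivot 32/3 → sign +
step 2: row/col 2 already zero → sign 0
signature = (1, 1, 1)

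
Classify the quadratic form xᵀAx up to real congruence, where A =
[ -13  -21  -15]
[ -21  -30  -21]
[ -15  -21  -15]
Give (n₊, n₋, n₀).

step 0: pivot -13 → sign −
step 1: pivot 51/13 → sign +
step 2: pivot -6/17 → sign −
signature = (1, 2, 0)

Answer: (1, 2, 0)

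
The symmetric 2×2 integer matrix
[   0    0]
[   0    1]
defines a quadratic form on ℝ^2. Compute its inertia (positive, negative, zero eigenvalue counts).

Answer: (1, 0, 1)

Derivation:
step 0: pivot 1 → sign +
step 1: row/col 1 already zero → sign 0
signature = (1, 0, 1)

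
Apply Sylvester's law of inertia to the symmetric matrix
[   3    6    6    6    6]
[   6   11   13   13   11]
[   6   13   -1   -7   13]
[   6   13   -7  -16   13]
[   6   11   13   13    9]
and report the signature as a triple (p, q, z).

step 0: pivot 3 → sign +
step 1: pivot -1 → sign −
step 2: pivot -12 → sign −
step 3: pivot -2 → sign −
step 4: row/col 4 already zero → sign 0
signature = (1, 3, 1)

Answer: (1, 3, 1)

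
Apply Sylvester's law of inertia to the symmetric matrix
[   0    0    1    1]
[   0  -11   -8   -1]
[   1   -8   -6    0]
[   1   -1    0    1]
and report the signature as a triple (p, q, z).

Answer: (1, 3, 0)

Derivation:
step 0: pivot -11 → sign −
step 1: pivot -2/11 → sign −
step 2: pivot 11/2 → sign +
step 3: pivot -6/11 → sign −
signature = (1, 3, 0)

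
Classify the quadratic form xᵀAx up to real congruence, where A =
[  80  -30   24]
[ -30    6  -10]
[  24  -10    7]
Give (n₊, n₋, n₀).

Answer: (1, 2, 0)

Derivation:
step 0: pivot 80 → sign +
step 1: pivot -21/4 → sign −
step 2: pivot -1/105 → sign −
signature = (1, 2, 0)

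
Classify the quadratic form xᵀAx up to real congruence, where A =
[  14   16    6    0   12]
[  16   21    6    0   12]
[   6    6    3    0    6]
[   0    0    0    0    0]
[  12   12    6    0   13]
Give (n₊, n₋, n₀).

Answer: (4, 0, 1)

Derivation:
step 0: pivot 14 → sign +
step 1: pivot 19/7 → sign +
step 2: pivot 3/19 → sign +
step 3: pivot 1 → sign +
step 4: row/col 4 already zero → sign 0
signature = (4, 0, 1)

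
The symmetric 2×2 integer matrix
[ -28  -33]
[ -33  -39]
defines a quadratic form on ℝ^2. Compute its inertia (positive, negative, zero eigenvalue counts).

Answer: (0, 2, 0)

Derivation:
step 0: pivot -28 → sign −
step 1: pivot -3/28 → sign −
signature = (0, 2, 0)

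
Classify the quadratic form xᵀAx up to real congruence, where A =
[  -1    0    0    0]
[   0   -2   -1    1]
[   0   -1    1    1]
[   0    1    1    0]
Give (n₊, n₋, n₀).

step 0: pivot -1 → sign −
step 1: pivot -2 → sign −
step 2: pivot 3/2 → sign +
step 3: pivot 1/3 → sign +
signature = (2, 2, 0)

Answer: (2, 2, 0)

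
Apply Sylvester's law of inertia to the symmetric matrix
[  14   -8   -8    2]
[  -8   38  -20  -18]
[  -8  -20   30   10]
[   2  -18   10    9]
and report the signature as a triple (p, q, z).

step 0: pivot 14 → sign +
step 1: pivot 234/7 → sign +
step 2: pivot 862/117 → sign +
step 3: pivot 1/431 → sign +
signature = (4, 0, 0)

Answer: (4, 0, 0)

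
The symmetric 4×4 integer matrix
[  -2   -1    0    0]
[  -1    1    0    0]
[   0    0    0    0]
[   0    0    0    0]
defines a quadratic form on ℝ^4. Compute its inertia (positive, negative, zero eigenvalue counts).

step 0: pivot -2 → sign −
step 1: pivot 3/2 → sign +
step 2: row/col 2 already zero → sign 0
step 3: row/col 3 already zero → sign 0
signature = (1, 1, 2)

Answer: (1, 1, 2)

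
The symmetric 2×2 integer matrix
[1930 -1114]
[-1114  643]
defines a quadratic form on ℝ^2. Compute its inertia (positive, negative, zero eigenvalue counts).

step 0: pivot 1930 → sign +
step 1: pivot -3/965 → sign −
signature = (1, 1, 0)

Answer: (1, 1, 0)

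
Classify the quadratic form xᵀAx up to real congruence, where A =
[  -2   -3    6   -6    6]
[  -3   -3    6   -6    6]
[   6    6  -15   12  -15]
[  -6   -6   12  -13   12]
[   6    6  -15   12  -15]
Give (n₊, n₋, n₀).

step 0: pivot -2 → sign −
step 1: pivot 3/2 → sign +
step 2: pivot -3 → sign −
step 3: pivot -1 → sign −
step 4: row/col 4 already zero → sign 0
signature = (1, 3, 1)

Answer: (1, 3, 1)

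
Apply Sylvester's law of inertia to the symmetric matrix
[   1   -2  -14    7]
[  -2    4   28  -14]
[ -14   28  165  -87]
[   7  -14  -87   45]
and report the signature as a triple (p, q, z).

step 0: pivot 1 → sign +
step 1: pivot -31 → sign −
step 2: pivot -3/31 → sign −
step 3: row/col 3 already zero → sign 0
signature = (1, 2, 1)

Answer: (1, 2, 1)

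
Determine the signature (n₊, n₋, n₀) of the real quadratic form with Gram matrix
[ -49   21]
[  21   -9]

step 0: pivot -49 → sign −
step 1: row/col 1 already zero → sign 0
signature = (0, 1, 1)

Answer: (0, 1, 1)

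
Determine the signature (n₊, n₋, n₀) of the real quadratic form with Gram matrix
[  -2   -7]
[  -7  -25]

Answer: (0, 2, 0)

Derivation:
step 0: pivot -2 → sign −
step 1: pivot -1/2 → sign −
signature = (0, 2, 0)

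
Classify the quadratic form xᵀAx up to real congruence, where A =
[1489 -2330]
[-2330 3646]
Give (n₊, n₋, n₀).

step 0: pivot 1489 → sign +
step 1: pivot -6/1489 → sign −
signature = (1, 1, 0)

Answer: (1, 1, 0)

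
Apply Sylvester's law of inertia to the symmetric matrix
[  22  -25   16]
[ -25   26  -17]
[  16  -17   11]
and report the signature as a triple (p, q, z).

step 0: pivot 22 → sign +
step 1: pivot -53/22 → sign −
step 2: pivot -3/53 → sign −
signature = (1, 2, 0)

Answer: (1, 2, 0)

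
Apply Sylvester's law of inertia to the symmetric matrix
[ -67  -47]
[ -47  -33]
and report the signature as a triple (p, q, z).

step 0: pivot -67 → sign −
step 1: pivot -2/67 → sign −
signature = (0, 2, 0)

Answer: (0, 2, 0)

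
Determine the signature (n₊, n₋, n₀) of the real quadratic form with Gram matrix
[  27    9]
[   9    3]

Answer: (1, 0, 1)

Derivation:
step 0: pivot 27 → sign +
step 1: row/col 1 already zero → sign 0
signature = (1, 0, 1)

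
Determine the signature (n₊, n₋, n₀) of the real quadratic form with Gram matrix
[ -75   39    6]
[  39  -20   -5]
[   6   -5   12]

Answer: (1, 2, 0)

Derivation:
step 0: pivot -75 → sign −
step 1: pivot 7/25 → sign +
step 2: pivot -1/7 → sign −
signature = (1, 2, 0)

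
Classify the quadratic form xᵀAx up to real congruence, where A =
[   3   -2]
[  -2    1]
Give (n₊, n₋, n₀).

step 0: pivot 3 → sign +
step 1: pivot -1/3 → sign −
signature = (1, 1, 0)

Answer: (1, 1, 0)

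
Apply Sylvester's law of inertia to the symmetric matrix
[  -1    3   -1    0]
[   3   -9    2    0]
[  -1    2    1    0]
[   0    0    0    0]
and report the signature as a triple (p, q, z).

step 0: pivot -1 → sign −
step 1: pivot 2 → sign +
step 2: pivot -1/2 → sign −
step 3: row/col 3 already zero → sign 0
signature = (1, 2, 1)

Answer: (1, 2, 1)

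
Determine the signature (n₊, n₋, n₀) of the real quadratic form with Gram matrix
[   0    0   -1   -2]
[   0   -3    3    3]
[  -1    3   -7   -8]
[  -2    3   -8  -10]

step 0: pivot -3 → sign −
step 1: pivot -4 → sign −
step 2: pivot 1/4 → sign +
step 3: pivot -3 → sign −
signature = (1, 3, 0)

Answer: (1, 3, 0)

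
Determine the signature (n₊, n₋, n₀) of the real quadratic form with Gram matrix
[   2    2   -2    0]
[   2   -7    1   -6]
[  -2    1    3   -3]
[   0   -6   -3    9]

step 0: pivot 2 → sign +
step 1: pivot -9 → sign −
step 2: pivot 2 → sign +
step 3: pivot 1/2 → sign +
signature = (3, 1, 0)

Answer: (3, 1, 0)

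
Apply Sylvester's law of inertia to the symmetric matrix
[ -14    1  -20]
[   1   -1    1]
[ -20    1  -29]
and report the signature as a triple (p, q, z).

Answer: (0, 3, 0)

Derivation:
step 0: pivot -14 → sign −
step 1: pivot -13/14 → sign −
step 2: pivot -3/13 → sign −
signature = (0, 3, 0)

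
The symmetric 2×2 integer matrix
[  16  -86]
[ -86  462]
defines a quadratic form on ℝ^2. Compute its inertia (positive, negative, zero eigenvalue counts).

step 0: pivot 16 → sign +
step 1: pivot -1/4 → sign −
signature = (1, 1, 0)

Answer: (1, 1, 0)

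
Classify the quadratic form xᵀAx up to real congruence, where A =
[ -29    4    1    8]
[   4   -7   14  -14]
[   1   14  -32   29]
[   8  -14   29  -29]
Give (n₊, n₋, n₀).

Answer: (1, 3, 0)

Derivation:
step 0: pivot -29 → sign −
step 1: pivot -187/29 → sign −
step 2: pivot -181/187 → sign −
step 3: pivot 6/181 → sign +
signature = (1, 3, 0)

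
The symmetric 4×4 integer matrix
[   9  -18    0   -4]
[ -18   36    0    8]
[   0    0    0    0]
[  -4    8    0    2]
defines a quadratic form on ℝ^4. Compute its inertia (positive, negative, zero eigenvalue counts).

Answer: (2, 0, 2)

Derivation:
step 0: pivot 9 → sign +
step 1: pivot 2/9 → sign +
step 2: row/col 2 already zero → sign 0
step 3: row/col 3 already zero → sign 0
signature = (2, 0, 2)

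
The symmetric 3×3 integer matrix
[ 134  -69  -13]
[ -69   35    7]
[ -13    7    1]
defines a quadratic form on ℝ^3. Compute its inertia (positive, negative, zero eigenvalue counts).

step 0: pivot 134 → sign +
step 1: pivot -71/134 → sign −
step 2: pivot -6/71 → sign −
signature = (1, 2, 0)

Answer: (1, 2, 0)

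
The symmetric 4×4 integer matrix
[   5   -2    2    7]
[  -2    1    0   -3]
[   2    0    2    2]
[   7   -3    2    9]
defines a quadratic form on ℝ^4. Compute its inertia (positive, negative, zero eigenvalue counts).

Answer: (2, 2, 0)

Derivation:
step 0: pivot 5 → sign +
step 1: pivot 1/5 → sign +
step 2: pivot -2 → sign −
step 3: pivot -1 → sign −
signature = (2, 2, 0)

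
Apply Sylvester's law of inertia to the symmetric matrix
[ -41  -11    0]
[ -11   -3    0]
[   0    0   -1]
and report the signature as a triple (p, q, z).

step 0: pivot -41 → sign −
step 1: pivot -2/41 → sign −
step 2: pivot -1 → sign −
signature = (0, 3, 0)

Answer: (0, 3, 0)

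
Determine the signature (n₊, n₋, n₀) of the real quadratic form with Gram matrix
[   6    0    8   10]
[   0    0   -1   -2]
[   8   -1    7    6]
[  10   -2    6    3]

step 0: pivot 6 → sign +
step 1: pivot -11/3 → sign −
step 2: pivot 3/11 → sign +
step 3: pivot 1 → sign +
signature = (3, 1, 0)

Answer: (3, 1, 0)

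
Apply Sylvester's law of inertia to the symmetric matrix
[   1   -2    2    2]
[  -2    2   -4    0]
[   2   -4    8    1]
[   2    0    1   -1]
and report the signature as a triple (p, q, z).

Answer: (3, 1, 0)

Derivation:
step 0: pivot 1 → sign +
step 1: pivot -2 → sign −
step 2: pivot 4 → sign +
step 3: pivot 3/4 → sign +
signature = (3, 1, 0)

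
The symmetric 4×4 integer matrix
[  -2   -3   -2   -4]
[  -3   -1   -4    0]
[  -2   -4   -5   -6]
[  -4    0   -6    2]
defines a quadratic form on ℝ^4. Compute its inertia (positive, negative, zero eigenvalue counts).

Answer: (1, 3, 0)

Derivation:
step 0: pivot -2 → sign −
step 1: pivot 7/2 → sign +
step 2: pivot -23/7 → sign −
step 3: pivot -6/23 → sign −
signature = (1, 3, 0)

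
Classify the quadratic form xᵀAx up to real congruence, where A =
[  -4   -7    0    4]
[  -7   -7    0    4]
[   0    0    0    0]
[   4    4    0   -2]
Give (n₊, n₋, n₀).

Answer: (2, 1, 1)

Derivation:
step 0: pivot -4 → sign −
step 1: pivot 21/4 → sign +
step 2: pivot 2/7 → sign +
step 3: row/col 3 already zero → sign 0
signature = (2, 1, 1)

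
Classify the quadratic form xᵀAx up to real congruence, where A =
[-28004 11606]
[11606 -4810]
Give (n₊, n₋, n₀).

step 0: pivot -28004 → sign −
step 1: pivot -1/7001 → sign −
signature = (0, 2, 0)

Answer: (0, 2, 0)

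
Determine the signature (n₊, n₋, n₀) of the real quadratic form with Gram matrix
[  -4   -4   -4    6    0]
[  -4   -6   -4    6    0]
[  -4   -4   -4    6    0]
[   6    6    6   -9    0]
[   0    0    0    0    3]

Answer: (1, 2, 2)

Derivation:
step 0: pivot -4 → sign −
step 1: pivot -2 → sign −
step 2: pivot 3 → sign +
step 3: row/col 3 already zero → sign 0
step 4: row/col 4 already zero → sign 0
signature = (1, 2, 2)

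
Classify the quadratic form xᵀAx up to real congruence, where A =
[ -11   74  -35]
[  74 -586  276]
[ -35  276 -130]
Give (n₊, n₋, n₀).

step 0: pivot -11 → sign −
step 1: pivot -970/11 → sign −
step 2: pivot 3/485 → sign +
signature = (1, 2, 0)

Answer: (1, 2, 0)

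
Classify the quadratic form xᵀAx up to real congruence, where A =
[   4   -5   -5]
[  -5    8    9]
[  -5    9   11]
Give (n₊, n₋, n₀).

Answer: (3, 0, 0)

Derivation:
step 0: pivot 4 → sign +
step 1: pivot 7/4 → sign +
step 2: pivot 3/7 → sign +
signature = (3, 0, 0)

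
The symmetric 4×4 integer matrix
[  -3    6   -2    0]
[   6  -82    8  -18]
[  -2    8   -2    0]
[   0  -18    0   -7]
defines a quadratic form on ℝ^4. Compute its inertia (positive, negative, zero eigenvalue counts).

step 0: pivot -3 → sign −
step 1: pivot -70 → sign −
step 2: pivot -46/105 → sign −
step 3: pivot 1/23 → sign +
signature = (1, 3, 0)

Answer: (1, 3, 0)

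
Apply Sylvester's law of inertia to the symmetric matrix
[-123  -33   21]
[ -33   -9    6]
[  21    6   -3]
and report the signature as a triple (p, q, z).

Answer: (1, 2, 0)

Derivation:
step 0: pivot -123 → sign −
step 1: pivot -6/41 → sign −
step 2: pivot 3/2 → sign +
signature = (1, 2, 0)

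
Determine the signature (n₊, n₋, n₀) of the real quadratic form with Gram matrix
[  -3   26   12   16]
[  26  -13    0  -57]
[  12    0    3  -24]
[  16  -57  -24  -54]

step 0: pivot -3 → sign −
step 1: pivot 637/3 → sign +
step 2: pivot 3/49 → sign +
step 3: pivot -1/13 → sign −
signature = (2, 2, 0)

Answer: (2, 2, 0)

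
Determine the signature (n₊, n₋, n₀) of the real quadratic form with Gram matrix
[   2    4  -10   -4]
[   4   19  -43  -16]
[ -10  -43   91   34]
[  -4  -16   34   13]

step 0: pivot 2 → sign +
step 1: pivot 11 → sign +
step 2: pivot -78/11 → sign −
step 3: pivot 3/13 → sign +
signature = (3, 1, 0)

Answer: (3, 1, 0)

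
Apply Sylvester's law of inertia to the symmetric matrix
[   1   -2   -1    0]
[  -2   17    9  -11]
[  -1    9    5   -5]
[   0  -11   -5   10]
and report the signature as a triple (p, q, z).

Answer: (3, 1, 0)

Derivation:
step 0: pivot 1 → sign +
step 1: pivot 13 → sign +
step 2: pivot 3/13 → sign +
step 3: pivot -3 → sign −
signature = (3, 1, 0)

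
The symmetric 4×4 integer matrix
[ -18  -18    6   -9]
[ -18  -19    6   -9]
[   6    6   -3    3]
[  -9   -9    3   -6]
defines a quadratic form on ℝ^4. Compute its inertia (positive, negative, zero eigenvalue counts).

step 0: pivot -18 → sign −
step 1: pivot -1 → sign −
step 2: pivot -1 → sign −
step 3: pivot -3/2 → sign −
signature = (0, 4, 0)

Answer: (0, 4, 0)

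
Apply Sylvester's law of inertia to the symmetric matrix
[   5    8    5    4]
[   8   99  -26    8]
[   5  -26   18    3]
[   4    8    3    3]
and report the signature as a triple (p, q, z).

Answer: (3, 1, 0)

Derivation:
step 0: pivot 5 → sign +
step 1: pivot 431/5 → sign +
step 2: pivot -177/431 → sign −
step 3: pivot 6/59 → sign +
signature = (3, 1, 0)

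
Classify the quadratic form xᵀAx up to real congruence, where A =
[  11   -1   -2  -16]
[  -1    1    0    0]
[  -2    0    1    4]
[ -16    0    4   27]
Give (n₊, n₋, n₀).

step 0: pivot 11 → sign +
step 1: pivot 10/11 → sign +
step 2: pivot 3/5 → sign +
step 3: pivot 1/3 → sign +
signature = (4, 0, 0)

Answer: (4, 0, 0)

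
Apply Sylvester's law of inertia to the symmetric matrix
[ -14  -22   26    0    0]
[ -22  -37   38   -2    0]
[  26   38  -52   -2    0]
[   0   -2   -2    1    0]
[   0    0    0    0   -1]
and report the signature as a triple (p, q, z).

Answer: (1, 4, 0)

Derivation:
step 0: pivot -14 → sign −
step 1: pivot -17/7 → sign −
step 2: pivot -6/17 → sign −
step 3: pivot 3 → sign +
step 4: pivot -1 → sign −
signature = (1, 4, 0)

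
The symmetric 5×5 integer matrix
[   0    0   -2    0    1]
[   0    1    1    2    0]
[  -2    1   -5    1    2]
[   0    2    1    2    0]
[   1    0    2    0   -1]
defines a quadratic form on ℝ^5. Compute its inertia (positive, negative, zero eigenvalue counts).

step 0: pivot 1 → sign +
step 1: pivot -6 → sign −
step 2: pivot 2/3 → sign +
step 3: pivot -2 → sign −
step 4: pivot -3/8 → sign −
signature = (2, 3, 0)

Answer: (2, 3, 0)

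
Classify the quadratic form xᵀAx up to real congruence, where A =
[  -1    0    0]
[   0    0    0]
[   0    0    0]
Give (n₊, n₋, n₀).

step 0: pivot -1 → sign −
step 1: row/col 1 already zero → sign 0
step 2: row/col 2 already zero → sign 0
signature = (0, 1, 2)

Answer: (0, 1, 2)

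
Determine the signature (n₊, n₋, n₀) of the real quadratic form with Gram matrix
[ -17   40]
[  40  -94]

step 0: pivot -17 → sign −
step 1: pivot 2/17 → sign +
signature = (1, 1, 0)

Answer: (1, 1, 0)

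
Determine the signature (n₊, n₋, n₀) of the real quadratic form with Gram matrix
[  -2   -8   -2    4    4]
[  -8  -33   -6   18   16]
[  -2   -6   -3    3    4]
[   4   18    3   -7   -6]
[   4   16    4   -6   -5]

Answer: (3, 2, 0)

Derivation:
step 0: pivot -2 → sign −
step 1: pivot -1 → sign −
step 2: pivot 3 → sign +
step 3: pivot 2 → sign +
step 4: pivot 1 → sign +
signature = (3, 2, 0)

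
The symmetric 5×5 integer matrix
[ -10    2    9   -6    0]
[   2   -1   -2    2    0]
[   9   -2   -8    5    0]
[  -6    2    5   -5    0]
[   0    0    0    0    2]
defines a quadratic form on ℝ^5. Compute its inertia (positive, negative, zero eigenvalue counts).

step 0: pivot -10 → sign −
step 1: pivot -3/5 → sign −
step 2: pivot 1/6 → sign +
step 3: pivot -3 → sign −
step 4: pivot 2 → sign +
signature = (2, 3, 0)

Answer: (2, 3, 0)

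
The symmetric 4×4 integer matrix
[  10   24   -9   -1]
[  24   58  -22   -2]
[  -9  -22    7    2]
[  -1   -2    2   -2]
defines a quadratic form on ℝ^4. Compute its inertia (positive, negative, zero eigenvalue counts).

Answer: (2, 2, 0)

Derivation:
step 0: pivot 10 → sign +
step 1: pivot 2/5 → sign +
step 2: pivot -3/2 → sign −
step 3: pivot -1 → sign −
signature = (2, 2, 0)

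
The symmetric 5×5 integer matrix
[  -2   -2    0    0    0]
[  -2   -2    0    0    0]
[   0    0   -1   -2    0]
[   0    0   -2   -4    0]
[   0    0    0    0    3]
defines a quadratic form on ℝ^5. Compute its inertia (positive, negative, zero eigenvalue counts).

step 0: pivot -2 → sign −
step 1: pivot -1 → sign −
step 2: pivot 3 → sign +
step 3: row/col 3 already zero → sign 0
step 4: row/col 4 already zero → sign 0
signature = (1, 2, 2)

Answer: (1, 2, 2)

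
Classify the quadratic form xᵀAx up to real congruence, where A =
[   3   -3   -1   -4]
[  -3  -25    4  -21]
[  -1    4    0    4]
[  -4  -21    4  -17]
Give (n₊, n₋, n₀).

step 0: pivot 3 → sign +
step 1: pivot -28 → sign −
step 2: pivot -1/84 → sign −
step 3: row/col 3 already zero → sign 0
signature = (1, 2, 1)

Answer: (1, 2, 1)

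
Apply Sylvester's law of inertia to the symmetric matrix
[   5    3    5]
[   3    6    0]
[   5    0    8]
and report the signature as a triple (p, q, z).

step 0: pivot 5 → sign +
step 1: pivot 21/5 → sign +
step 2: pivot 6/7 → sign +
signature = (3, 0, 0)

Answer: (3, 0, 0)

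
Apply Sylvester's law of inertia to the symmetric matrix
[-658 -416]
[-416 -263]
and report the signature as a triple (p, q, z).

Answer: (1, 1, 0)

Derivation:
step 0: pivot -658 → sign −
step 1: pivot 1/329 → sign +
signature = (1, 1, 0)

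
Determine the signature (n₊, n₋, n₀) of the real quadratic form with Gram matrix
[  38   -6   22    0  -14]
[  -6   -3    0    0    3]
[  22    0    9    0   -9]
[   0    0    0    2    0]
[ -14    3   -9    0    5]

Answer: (3, 2, 0)

Derivation:
step 0: pivot 38 → sign +
step 1: pivot -75/19 → sign −
step 2: pivot -17/25 → sign −
step 3: pivot 2 → sign +
step 4: pivot 1/17 → sign +
signature = (3, 2, 0)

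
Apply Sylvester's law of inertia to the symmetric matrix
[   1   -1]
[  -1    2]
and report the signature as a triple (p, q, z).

step 0: pivot 1 → sign +
step 1: pivot 1 → sign +
signature = (2, 0, 0)

Answer: (2, 0, 0)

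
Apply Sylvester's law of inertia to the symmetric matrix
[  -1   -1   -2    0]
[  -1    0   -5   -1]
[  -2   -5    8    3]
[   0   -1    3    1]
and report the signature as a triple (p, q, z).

step 0: pivot -1 → sign −
step 1: pivot 1 → sign +
step 2: pivot 3 → sign +
step 3: row/col 3 already zero → sign 0
signature = (2, 1, 1)

Answer: (2, 1, 1)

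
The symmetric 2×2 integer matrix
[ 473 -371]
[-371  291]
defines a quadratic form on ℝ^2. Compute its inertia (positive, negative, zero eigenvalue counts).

step 0: pivot 473 → sign +
step 1: pivot 2/473 → sign +
signature = (2, 0, 0)

Answer: (2, 0, 0)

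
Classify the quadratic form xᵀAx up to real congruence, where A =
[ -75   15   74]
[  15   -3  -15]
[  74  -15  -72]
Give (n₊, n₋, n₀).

Answer: (1, 2, 0)

Derivation:
step 0: pivot -75 → sign −
step 1: pivot 76/75 → sign +
step 2: pivot -3/76 → sign −
signature = (1, 2, 0)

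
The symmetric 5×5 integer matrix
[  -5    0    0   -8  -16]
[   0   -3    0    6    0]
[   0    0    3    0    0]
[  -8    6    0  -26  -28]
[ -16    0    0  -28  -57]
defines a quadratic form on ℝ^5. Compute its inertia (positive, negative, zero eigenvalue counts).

step 0: pivot -5 → sign −
step 1: pivot -3 → sign −
step 2: pivot 3 → sign +
step 3: pivot -6/5 → sign −
step 4: pivot -1 → sign −
signature = (1, 4, 0)

Answer: (1, 4, 0)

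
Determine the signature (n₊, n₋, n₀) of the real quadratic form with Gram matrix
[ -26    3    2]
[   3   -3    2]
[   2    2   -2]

Answer: (1, 2, 0)

Derivation:
step 0: pivot -26 → sign −
step 1: pivot -69/26 → sign −
step 2: pivot 2/69 → sign +
signature = (1, 2, 0)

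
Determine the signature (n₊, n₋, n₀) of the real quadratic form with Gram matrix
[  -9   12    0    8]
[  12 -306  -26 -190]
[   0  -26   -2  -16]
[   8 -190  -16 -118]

Answer: (1, 3, 0)

Derivation:
step 0: pivot -9 → sign −
step 1: pivot -290 → sign −
step 2: pivot 48/145 → sign +
step 3: pivot -1/108 → sign −
signature = (1, 3, 0)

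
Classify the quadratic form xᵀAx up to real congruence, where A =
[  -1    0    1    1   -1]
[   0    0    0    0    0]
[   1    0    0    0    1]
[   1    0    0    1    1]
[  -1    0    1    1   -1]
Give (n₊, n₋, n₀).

step 0: pivot -1 → sign −
step 1: pivot 1 → sign +
step 2: pivot 1 → sign +
step 3: row/col 3 already zero → sign 0
step 4: row/col 4 already zero → sign 0
signature = (2, 1, 2)

Answer: (2, 1, 2)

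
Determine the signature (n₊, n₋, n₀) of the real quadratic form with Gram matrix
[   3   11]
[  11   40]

Answer: (1, 1, 0)

Derivation:
step 0: pivot 3 → sign +
step 1: pivot -1/3 → sign −
signature = (1, 1, 0)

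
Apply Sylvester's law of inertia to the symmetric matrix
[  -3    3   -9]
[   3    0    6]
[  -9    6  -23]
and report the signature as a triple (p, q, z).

Answer: (2, 1, 0)

Derivation:
step 0: pivot -3 → sign −
step 1: pivot 3 → sign +
step 2: pivot 1 → sign +
signature = (2, 1, 0)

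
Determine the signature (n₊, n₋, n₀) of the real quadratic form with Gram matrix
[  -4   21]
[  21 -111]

step 0: pivot -4 → sign −
step 1: pivot -3/4 → sign −
signature = (0, 2, 0)

Answer: (0, 2, 0)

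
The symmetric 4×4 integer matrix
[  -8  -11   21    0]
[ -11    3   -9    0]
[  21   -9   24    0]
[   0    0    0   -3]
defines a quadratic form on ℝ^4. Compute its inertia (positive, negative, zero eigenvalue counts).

Answer: (1, 3, 0)

Derivation:
step 0: pivot -8 → sign −
step 1: pivot 145/8 → sign +
step 2: pivot -3/145 → sign −
step 3: pivot -3 → sign −
signature = (1, 3, 0)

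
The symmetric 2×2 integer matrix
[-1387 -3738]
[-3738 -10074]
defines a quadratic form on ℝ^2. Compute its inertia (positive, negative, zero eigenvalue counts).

step 0: pivot -1387 → sign −
step 1: pivot 6/1387 → sign +
signature = (1, 1, 0)

Answer: (1, 1, 0)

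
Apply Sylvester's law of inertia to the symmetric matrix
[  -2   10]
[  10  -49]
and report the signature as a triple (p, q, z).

Answer: (1, 1, 0)

Derivation:
step 0: pivot -2 → sign −
step 1: pivot 1 → sign +
signature = (1, 1, 0)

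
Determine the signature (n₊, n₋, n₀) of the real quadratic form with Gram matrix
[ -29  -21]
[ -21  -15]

step 0: pivot -29 → sign −
step 1: pivot 6/29 → sign +
signature = (1, 1, 0)

Answer: (1, 1, 0)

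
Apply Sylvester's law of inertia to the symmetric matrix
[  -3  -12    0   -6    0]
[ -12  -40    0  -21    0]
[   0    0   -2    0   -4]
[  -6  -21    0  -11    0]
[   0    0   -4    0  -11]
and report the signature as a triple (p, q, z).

Answer: (1, 4, 0)

Derivation:
step 0: pivot -3 → sign −
step 1: pivot 8 → sign +
step 2: pivot -2 → sign −
step 3: pivot -1/8 → sign −
step 4: pivot -3 → sign −
signature = (1, 4, 0)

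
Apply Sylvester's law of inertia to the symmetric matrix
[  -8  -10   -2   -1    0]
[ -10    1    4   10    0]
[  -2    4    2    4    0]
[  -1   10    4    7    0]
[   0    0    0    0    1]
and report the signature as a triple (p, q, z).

Answer: (2, 3, 0)

Derivation:
step 0: pivot -8 → sign −
step 1: pivot 27/2 → sign +
step 2: pivot -17/27 → sign −
step 3: pivot -3/34 → sign −
step 4: pivot 1 → sign +
signature = (2, 3, 0)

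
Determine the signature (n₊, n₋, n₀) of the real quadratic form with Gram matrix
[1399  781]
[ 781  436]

step 0: pivot 1399 → sign +
step 1: pivot 3/1399 → sign +
signature = (2, 0, 0)

Answer: (2, 0, 0)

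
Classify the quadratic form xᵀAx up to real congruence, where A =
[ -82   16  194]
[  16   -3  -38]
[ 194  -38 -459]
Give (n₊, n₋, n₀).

Answer: (1, 2, 0)

Derivation:
step 0: pivot -82 → sign −
step 1: pivot 5/41 → sign +
step 2: pivot -1/5 → sign −
signature = (1, 2, 0)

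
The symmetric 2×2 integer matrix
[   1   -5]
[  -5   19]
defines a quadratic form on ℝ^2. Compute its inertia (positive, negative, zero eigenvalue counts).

Answer: (1, 1, 0)

Derivation:
step 0: pivot 1 → sign +
step 1: pivot -6 → sign −
signature = (1, 1, 0)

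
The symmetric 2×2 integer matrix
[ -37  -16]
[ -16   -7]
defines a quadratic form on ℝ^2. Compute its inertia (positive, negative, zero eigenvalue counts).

Answer: (0, 2, 0)

Derivation:
step 0: pivot -37 → sign −
step 1: pivot -3/37 → sign −
signature = (0, 2, 0)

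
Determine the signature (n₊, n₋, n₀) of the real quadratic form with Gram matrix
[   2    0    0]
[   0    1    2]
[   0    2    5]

Answer: (3, 0, 0)

Derivation:
step 0: pivot 2 → sign +
step 1: pivot 1 → sign +
step 2: pivot 1 → sign +
signature = (3, 0, 0)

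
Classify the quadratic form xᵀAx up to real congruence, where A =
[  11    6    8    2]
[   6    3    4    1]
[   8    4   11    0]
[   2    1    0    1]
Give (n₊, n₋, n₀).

Answer: (3, 1, 0)

Derivation:
step 0: pivot 11 → sign +
step 1: pivot -3/11 → sign −
step 2: pivot 17/3 → sign +
step 3: pivot 6/17 → sign +
signature = (3, 1, 0)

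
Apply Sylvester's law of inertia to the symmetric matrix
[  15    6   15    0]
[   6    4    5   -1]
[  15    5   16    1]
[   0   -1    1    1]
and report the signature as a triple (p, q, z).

step 0: pivot 15 → sign +
step 1: pivot 8/5 → sign +
step 2: pivot 3/8 → sign +
step 3: row/col 3 already zero → sign 0
signature = (3, 0, 1)

Answer: (3, 0, 1)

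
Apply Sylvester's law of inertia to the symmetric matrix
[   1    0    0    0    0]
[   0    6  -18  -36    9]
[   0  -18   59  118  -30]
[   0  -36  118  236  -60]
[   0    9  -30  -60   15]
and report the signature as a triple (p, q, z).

step 0: pivot 1 → sign +
step 1: pivot 6 → sign +
step 2: pivot 5 → sign +
step 3: pivot -3/10 → sign −
step 4: row/col 4 already zero → sign 0
signature = (3, 1, 1)

Answer: (3, 1, 1)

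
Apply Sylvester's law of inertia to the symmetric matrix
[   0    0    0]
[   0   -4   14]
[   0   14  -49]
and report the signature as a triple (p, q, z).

step 0: pivot -4 → sign −
step 1: row/col 1 already zero → sign 0
step 2: row/col 2 already zero → sign 0
signature = (0, 1, 2)

Answer: (0, 1, 2)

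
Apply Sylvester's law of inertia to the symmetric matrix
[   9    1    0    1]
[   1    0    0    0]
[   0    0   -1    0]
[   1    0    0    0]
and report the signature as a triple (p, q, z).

step 0: pivot 9 → sign +
step 1: pivot -1/9 → sign −
step 2: pivot -1 → sign −
step 3: row/col 3 already zero → sign 0
signature = (1, 2, 1)

Answer: (1, 2, 1)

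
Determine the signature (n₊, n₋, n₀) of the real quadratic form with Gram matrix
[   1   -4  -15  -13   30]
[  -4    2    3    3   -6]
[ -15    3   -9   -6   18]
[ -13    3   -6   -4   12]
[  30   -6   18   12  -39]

step 0: pivot 1 → sign +
step 1: pivot -14 → sign −
step 2: pivot -27/14 → sign −
step 3: pivot -1/3 → sign −
step 4: pivot -3 → sign −
signature = (1, 4, 0)

Answer: (1, 4, 0)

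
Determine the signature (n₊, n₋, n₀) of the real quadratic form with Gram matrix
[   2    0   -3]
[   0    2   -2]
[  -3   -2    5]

step 0: pivot 2 → sign +
step 1: pivot 2 → sign +
step 2: pivot -3/2 → sign −
signature = (2, 1, 0)

Answer: (2, 1, 0)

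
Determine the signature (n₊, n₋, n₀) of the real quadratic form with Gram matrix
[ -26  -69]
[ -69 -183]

step 0: pivot -26 → sign −
step 1: pivot 3/26 → sign +
signature = (1, 1, 0)

Answer: (1, 1, 0)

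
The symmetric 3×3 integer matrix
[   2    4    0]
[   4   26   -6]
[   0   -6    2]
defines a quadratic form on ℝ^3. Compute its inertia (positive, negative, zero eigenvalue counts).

Answer: (2, 0, 1)

Derivation:
step 0: pivot 2 → sign +
step 1: pivot 18 → sign +
step 2: row/col 2 already zero → sign 0
signature = (2, 0, 1)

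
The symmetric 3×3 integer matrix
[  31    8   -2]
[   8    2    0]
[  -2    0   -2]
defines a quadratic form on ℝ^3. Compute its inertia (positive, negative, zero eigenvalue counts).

step 0: pivot 31 → sign +
step 1: pivot -2/31 → sign −
step 2: pivot 2 → sign +
signature = (2, 1, 0)

Answer: (2, 1, 0)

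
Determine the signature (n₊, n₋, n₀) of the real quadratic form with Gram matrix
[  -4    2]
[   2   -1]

step 0: pivot -4 → sign −
step 1: row/col 1 already zero → sign 0
signature = (0, 1, 1)

Answer: (0, 1, 1)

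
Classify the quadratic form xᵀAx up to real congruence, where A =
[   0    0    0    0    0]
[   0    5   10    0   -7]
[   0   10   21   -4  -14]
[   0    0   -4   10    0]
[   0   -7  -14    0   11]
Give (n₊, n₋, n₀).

Answer: (3, 1, 1)

Derivation:
step 0: pivot 5 → sign +
step 1: pivot 1 → sign +
step 2: pivot -6 → sign −
step 3: pivot 6/5 → sign +
step 4: row/col 4 already zero → sign 0
signature = (3, 1, 1)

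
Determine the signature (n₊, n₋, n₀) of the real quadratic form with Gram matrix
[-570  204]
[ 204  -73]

Answer: (1, 1, 0)

Derivation:
step 0: pivot -570 → sign −
step 1: pivot 1/95 → sign +
signature = (1, 1, 0)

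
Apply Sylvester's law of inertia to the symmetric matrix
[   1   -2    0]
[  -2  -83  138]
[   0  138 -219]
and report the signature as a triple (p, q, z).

step 0: pivot 1 → sign +
step 1: pivot -87 → sign −
step 2: pivot -3/29 → sign −
signature = (1, 2, 0)

Answer: (1, 2, 0)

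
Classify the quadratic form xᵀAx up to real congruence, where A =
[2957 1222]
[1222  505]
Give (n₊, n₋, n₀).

Answer: (2, 0, 0)

Derivation:
step 0: pivot 2957 → sign +
step 1: pivot 1/2957 → sign +
signature = (2, 0, 0)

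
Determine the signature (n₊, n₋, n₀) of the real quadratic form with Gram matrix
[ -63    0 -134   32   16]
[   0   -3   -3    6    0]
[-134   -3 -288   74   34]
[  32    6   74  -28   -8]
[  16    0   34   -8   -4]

Answer: (1, 2, 2)

Derivation:
step 0: pivot -63 → sign −
step 1: pivot -3 → sign −
step 2: pivot 1/63 → sign +
step 3: row/col 3 already zero → sign 0
step 4: row/col 4 already zero → sign 0
signature = (1, 2, 2)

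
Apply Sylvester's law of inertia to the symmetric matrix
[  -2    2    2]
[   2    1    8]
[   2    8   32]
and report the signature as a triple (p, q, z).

Answer: (2, 1, 0)

Derivation:
step 0: pivot -2 → sign −
step 1: pivot 3 → sign +
step 2: pivot 2/3 → sign +
signature = (2, 1, 0)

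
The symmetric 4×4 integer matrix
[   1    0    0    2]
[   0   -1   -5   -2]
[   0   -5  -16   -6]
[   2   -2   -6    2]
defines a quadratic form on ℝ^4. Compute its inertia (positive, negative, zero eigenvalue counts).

step 0: pivot 1 → sign +
step 1: pivot -1 → sign −
step 2: pivot 9 → sign +
step 3: pivot 2/9 → sign +
signature = (3, 1, 0)

Answer: (3, 1, 0)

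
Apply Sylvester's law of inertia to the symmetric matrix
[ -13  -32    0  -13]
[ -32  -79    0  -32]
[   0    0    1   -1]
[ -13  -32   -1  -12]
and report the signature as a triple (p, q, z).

Answer: (1, 2, 1)

Derivation:
step 0: pivot -13 → sign −
step 1: pivot -3/13 → sign −
step 2: pivot 1 → sign +
step 3: row/col 3 already zero → sign 0
signature = (1, 2, 1)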